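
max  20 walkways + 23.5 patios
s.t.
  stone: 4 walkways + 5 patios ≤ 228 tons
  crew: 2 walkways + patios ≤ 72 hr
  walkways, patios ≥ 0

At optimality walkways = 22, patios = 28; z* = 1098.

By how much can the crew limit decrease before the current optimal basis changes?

Binding constraints: stone, crew. The basis is B = [[4,5],[2,1]] with det -6.
Per unit decrease in crew, x* moves by d = (-0.8333, 0.6667).
The basis stays optimal until walkways reaches 0; allowable decrease = 26.4 hr.

26.4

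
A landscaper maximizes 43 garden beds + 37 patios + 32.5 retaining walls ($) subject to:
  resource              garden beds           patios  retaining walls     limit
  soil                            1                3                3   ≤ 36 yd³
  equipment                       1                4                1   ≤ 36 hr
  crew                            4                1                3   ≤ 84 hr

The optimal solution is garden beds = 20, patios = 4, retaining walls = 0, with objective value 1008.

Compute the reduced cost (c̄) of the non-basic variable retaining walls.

-1.5

Check each constraint at x*: soil 32/36 (slack 4); equipment 36/36 (tight); crew 84/84 (tight).
By complementary slackness, y = 0 for the non-binding constraint.
The binding rows give the dual system: 1·y_equipment + 4·y_crew = 43 and 4·y_equipment + 1·y_crew = 37.
This yields shadow prices y_equipment = 7, y_crew = 9.
Reduced cost of retaining walls: c₃ − yᵀa₃ = 32.5 − (7·1 + 9·3) = 32.5 − 34 = -1.5.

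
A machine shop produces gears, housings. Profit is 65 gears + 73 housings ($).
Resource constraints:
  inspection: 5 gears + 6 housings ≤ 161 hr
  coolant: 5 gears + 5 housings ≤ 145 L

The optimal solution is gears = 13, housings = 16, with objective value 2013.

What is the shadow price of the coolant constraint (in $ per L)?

Check each constraint at x*: inspection 161/161 (tight); coolant 145/145 (tight).
The binding rows give the dual system: 5·y_inspection + 5·y_coolant = 65 and 6·y_inspection + 5·y_coolant = 73.
This yields shadow prices y_inspection = 8, y_coolant = 5.
Shadow price of coolant = 5.

5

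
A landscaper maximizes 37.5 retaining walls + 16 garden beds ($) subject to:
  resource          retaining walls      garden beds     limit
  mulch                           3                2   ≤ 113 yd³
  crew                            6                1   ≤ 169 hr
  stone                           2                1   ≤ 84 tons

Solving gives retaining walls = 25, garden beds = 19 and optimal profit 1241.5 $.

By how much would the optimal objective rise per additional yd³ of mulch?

6.5

At the optimum: mulch uses 113 of 113 (binding); crew uses 169 of 169 (binding); stone uses 69 of 84 (slack = 15).
Since stone is not tight, its dual is 0.
From A_Bᵀ y = c: 3·y_mulch + 6·y_crew = 37.5; 2·y_mulch + 1·y_crew = 16.
→ y_mulch = 6.5 and y_crew = 3.
Shadow price of mulch = 6.5.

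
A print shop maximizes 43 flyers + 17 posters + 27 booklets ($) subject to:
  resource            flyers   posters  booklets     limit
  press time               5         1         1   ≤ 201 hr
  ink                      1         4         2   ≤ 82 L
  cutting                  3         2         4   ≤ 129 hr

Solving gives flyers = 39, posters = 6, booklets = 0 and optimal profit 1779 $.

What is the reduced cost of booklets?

-2

At the optimum: press time uses 201 of 201 (binding); ink uses 63 of 82 (slack = 19); cutting uses 129 of 129 (binding).
Slack constraints have shadow price 0 (complementary slackness).
From A_Bᵀ y = c: 5·y_press time + 3·y_cutting = 43; 1·y_press time + 2·y_cutting = 17.
Solving: y_press time = 5, y_cutting = 6.
Reduced cost of booklets: c₃ − yᵀa₃ = 27 − (5·1 + 6·4) = 27 − 29 = -2.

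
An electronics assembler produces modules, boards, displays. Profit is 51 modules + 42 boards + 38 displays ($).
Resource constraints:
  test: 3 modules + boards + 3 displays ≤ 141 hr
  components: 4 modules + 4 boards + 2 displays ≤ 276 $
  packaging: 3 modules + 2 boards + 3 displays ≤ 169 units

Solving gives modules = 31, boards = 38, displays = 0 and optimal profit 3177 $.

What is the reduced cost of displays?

-1

Check each constraint at x*: test 131/141 (slack 10); components 276/276 (tight); packaging 169/169 (tight).
By complementary slackness, y = 0 for the non-binding constraint.
From A_Bᵀ y = c: 4·y_components + 3·y_packaging = 51; 4·y_components + 2·y_packaging = 42.
→ y_components = 6 and y_packaging = 9.
Reduced cost of displays: c₃ − yᵀa₃ = 38 − (6·2 + 9·3) = 38 − 39 = -1.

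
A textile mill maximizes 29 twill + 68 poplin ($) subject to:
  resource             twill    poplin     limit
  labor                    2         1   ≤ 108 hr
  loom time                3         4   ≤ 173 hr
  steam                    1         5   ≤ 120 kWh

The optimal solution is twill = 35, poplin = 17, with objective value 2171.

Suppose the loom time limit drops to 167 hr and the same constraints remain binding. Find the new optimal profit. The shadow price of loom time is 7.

2129

Δb = -6, so new z* = 2171 + (7)·(-6) = 2171 − 42 = 2129.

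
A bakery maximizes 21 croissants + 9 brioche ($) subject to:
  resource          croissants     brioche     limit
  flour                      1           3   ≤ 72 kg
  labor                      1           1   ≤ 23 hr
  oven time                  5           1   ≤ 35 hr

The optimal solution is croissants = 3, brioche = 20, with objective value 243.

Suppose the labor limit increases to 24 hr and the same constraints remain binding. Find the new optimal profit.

Check each constraint at x*: flour 63/72 (slack 9); labor 23/23 (tight); oven time 35/35 (tight).
Slack constraints have shadow price 0 (complementary slackness).
From A_Bᵀ y = c: 1·y_labor + 5·y_oven time = 21; 1·y_labor + 1·y_oven time = 9.
Solving: y_labor = 6, y_oven time = 3.
Δz = y_labor·Δb = 6 × (1) = 6, so new z* = 243 + 6 = 249.

249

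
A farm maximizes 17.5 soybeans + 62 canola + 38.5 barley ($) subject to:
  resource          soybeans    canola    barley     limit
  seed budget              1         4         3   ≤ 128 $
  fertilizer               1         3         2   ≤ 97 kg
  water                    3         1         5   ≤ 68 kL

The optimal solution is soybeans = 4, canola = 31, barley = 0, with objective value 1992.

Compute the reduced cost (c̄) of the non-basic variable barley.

-6

At the optimum: seed budget uses 128 of 128 (binding); fertilizer uses 97 of 97 (binding); water uses 43 of 68 (slack = 25).
By complementary slackness, y = 0 for the non-binding constraint.
Dual feasibility on the basic columns requires 1·y_seed budget + 1·y_fertilizer = 17.5, 4·y_seed budget + 3·y_fertilizer = 62.
Solving: y_seed budget = 9.5, y_fertilizer = 8.
Reduced cost of barley: c₃ − yᵀa₃ = 38.5 − (9.5·3 + 8·2) = 38.5 − 44.5 = -6.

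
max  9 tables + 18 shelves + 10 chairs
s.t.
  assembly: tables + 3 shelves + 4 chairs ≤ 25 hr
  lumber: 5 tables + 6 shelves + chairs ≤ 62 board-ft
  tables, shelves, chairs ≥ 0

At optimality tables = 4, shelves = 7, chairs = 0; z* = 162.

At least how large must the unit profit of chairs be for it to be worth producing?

Both assembly and lumber are binding at x*.
The binding rows give the dual system: 1·y_assembly + 5·y_lumber = 9 and 3·y_assembly + 6·y_lumber = 18.
Solving: y_assembly = 4, y_lumber = 1.
chairs enters the basis when its profit ≥ yᵀa₃ = 4·4 + 1·1 = 17.

17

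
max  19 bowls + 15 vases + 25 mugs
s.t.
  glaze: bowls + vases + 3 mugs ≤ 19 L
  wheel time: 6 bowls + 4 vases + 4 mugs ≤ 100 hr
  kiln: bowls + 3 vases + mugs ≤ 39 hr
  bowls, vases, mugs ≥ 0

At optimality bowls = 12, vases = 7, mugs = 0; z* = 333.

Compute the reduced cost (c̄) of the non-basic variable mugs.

-4

At the optimum: glaze uses 19 of 19 (binding); wheel time uses 100 of 100 (binding); kiln uses 33 of 39 (slack = 6).
By complementary slackness, y = 0 for the non-binding constraint.
The binding rows give the dual system: 1·y_glaze + 6·y_wheel time = 19 and 1·y_glaze + 4·y_wheel time = 15.
This yields shadow prices y_glaze = 7, y_wheel time = 2.
Reduced cost of mugs: c₃ − yᵀa₃ = 25 − (7·3 + 2·4) = 25 − 29 = -4.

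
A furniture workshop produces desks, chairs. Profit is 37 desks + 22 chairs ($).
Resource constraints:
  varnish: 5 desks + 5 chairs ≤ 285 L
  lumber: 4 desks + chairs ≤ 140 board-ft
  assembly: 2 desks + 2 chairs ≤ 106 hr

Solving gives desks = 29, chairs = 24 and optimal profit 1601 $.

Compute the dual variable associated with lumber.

Binding: lumber and assembly. Non-binding: varnish (20 unused).
By complementary slackness, y = 0 for the non-binding constraint.
Dual feasibility on the basic columns requires 4·y_lumber + 2·y_assembly = 37, 1·y_lumber + 2·y_assembly = 22.
Solving: y_lumber = 5, y_assembly = 8.5.
Shadow price of lumber = 5.

5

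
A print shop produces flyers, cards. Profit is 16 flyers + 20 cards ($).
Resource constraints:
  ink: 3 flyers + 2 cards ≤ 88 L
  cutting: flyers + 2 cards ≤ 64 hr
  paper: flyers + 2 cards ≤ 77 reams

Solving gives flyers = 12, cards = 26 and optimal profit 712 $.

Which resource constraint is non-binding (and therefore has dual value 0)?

ink: 88/88 (binding)
cutting: 64/64 (binding)
paper: 64/77 (slack 13)
By complementary slackness, a constraint with positive slack has shadow price 0 → paper.

paper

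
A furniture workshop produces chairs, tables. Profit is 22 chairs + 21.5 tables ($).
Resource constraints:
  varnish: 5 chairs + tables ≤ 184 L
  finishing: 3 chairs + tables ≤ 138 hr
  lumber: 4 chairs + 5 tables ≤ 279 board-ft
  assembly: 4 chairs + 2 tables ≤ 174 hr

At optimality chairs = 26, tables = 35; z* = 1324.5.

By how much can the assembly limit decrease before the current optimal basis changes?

Binding constraints: lumber, assembly. The basis is B = [[4,5],[4,2]] with det -12.
Per unit decrease in assembly, x* moves by d = (-0.4167, 0.3333).
The basis stays optimal until chairs reaches 0; allowable decrease = 62.4 hr.

62.4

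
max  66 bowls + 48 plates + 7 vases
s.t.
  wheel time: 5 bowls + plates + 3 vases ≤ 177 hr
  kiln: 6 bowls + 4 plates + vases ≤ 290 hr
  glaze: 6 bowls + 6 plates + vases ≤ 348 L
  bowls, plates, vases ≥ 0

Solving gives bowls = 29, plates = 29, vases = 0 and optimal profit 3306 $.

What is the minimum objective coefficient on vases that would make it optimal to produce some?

At the optimum: wheel time uses 174 of 177 (slack = 3); kiln uses 290 of 290 (binding); glaze uses 348 of 348 (binding).
Since wheel time is not tight, its dual is 0.
Dual feasibility on the basic columns requires 6·y_kiln + 6·y_glaze = 66, 4·y_kiln + 6·y_glaze = 48.
This yields shadow prices y_kiln = 9, y_glaze = 2.
vases enters the basis when its profit ≥ yᵀa₃ = 9·1 + 2·1 = 11.

11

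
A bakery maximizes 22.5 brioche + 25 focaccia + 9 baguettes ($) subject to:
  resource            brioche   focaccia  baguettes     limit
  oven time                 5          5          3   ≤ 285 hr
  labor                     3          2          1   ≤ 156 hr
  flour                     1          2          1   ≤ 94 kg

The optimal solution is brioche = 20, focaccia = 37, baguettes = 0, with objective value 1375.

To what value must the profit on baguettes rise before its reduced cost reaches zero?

14.5

Check each constraint at x*: oven time 285/285 (tight); labor 134/156 (slack 22); flour 94/94 (tight).
Slack constraints have shadow price 0 (complementary slackness).
Dual feasibility on the basic columns requires 5·y_oven time + 1·y_flour = 22.5, 5·y_oven time + 2·y_flour = 25.
→ y_oven time = 4 and y_flour = 2.5.
baguettes enters the basis when its profit ≥ yᵀa₃ = 4·3 + 2.5·1 = 14.5.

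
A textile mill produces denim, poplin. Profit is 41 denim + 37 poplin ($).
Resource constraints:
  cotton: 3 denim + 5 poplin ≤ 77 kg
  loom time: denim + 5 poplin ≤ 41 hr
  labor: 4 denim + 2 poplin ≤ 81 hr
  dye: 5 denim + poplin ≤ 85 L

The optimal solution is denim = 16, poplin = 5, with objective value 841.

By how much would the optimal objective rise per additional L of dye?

Check each constraint at x*: cotton 73/77 (slack 4); loom time 41/41 (tight); labor 74/81 (slack 7); dye 85/85 (tight).
By complementary slackness, y = 0 for the non-binding constraints.
Dual feasibility on the basic columns requires 1·y_loom time + 5·y_dye = 41, 5·y_loom time + 1·y_dye = 37.
→ y_loom time = 6 and y_dye = 7.
Shadow price of dye = 7.

7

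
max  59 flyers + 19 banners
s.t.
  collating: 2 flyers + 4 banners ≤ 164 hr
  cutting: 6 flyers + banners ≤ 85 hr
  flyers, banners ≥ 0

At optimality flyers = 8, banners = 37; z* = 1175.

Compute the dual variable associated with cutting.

9

Both collating and cutting are binding at x*.
From A_Bᵀ y = c: 2·y_collating + 6·y_cutting = 59; 4·y_collating + 1·y_cutting = 19.
Solving: y_collating = 2.5, y_cutting = 9.
Shadow price of cutting = 9.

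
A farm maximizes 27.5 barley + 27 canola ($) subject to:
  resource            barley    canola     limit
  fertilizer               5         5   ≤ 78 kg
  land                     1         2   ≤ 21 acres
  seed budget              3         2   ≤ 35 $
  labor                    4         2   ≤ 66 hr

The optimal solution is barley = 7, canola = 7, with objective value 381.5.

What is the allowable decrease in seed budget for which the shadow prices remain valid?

14

Binding constraints: land, seed budget. The basis is B = [[1,2],[3,2]] with det -4.
Per unit decrease in seed budget, x* moves by d = (-0.5, 0.25).
The basis stays optimal until barley reaches 0; allowable decrease = 14 $.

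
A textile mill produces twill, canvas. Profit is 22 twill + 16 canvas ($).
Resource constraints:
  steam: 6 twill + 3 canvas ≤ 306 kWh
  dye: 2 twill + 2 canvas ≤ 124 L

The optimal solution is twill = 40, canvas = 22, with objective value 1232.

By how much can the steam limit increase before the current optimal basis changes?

66

Binding constraints: steam, dye. The basis is B = [[6,3],[2,2]] with det 6.
Per unit increase in steam, x* moves by d = (0.3333, -0.3333).
The basis stays optimal until canvas reaches 0; allowable increase = 66 kWh.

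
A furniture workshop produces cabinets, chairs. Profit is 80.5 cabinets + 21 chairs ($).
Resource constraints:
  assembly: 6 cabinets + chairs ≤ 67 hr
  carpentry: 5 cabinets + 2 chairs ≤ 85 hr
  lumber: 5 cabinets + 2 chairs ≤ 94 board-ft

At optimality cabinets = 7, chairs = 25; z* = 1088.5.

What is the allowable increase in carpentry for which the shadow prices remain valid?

9

Binding constraints: assembly, carpentry. The basis is B = [[6,1],[5,2]] with det 7.
Per unit increase in carpentry, x* moves by d = (-0.1429, 0.8571).
The basis stays optimal until lumber becomes binding; allowable increase = 9 hr.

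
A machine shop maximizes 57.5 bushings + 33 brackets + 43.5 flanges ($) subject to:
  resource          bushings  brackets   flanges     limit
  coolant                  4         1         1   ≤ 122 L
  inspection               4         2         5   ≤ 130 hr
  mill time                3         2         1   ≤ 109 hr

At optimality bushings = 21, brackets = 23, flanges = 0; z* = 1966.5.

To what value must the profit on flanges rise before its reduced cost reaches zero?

48.5

At the optimum: coolant uses 107 of 122 (slack = 15); inspection uses 130 of 130 (binding); mill time uses 109 of 109 (binding).
Since coolant is not tight, its dual is 0.
The binding rows give the dual system: 4·y_inspection + 3·y_mill time = 57.5 and 2·y_inspection + 2·y_mill time = 33.
→ y_inspection = 8 and y_mill time = 8.5.
flanges enters the basis when its profit ≥ yᵀa₃ = 8·5 + 8.5·1 = 48.5.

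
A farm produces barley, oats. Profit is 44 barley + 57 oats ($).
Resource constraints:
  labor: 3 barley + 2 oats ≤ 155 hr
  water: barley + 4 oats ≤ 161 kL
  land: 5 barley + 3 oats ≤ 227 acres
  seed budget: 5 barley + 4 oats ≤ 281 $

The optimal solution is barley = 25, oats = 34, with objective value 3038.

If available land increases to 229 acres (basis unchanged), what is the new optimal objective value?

3052

Check each constraint at x*: labor 143/155 (slack 12); water 161/161 (tight); land 227/227 (tight); seed budget 261/281 (slack 20).
By complementary slackness, y = 0 for the non-binding constraints.
From A_Bᵀ y = c: 1·y_water + 5·y_land = 44; 4·y_water + 3·y_land = 57.
This yields shadow prices y_water = 9, y_land = 7.
Δz = y_land·Δb = 7 × (2) = 14, so new z* = 3038 + 14 = 3052.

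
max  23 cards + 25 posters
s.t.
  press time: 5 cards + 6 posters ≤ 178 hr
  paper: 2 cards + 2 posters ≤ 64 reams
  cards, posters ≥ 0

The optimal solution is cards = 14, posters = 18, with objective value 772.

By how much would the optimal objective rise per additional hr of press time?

Both press time and paper are binding at x*.
From A_Bᵀ y = c: 5·y_press time + 2·y_paper = 23; 6·y_press time + 2·y_paper = 25.
→ y_press time = 2 and y_paper = 6.5.
Shadow price of press time = 2.

2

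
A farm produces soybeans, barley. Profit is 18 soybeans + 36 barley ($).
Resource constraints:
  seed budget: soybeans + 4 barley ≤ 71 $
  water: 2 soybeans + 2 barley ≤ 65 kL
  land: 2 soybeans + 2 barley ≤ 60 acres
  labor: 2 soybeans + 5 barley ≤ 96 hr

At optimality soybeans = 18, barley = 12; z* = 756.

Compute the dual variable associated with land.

At the optimum: seed budget uses 66 of 71 (slack = 5); water uses 60 of 65 (slack = 5); land uses 60 of 60 (binding); labor uses 96 of 96 (binding).
By complementary slackness, y = 0 for the non-binding constraints.
From A_Bᵀ y = c: 2·y_land + 2·y_labor = 18; 2·y_land + 5·y_labor = 36.
This yields shadow prices y_land = 3, y_labor = 6.
Shadow price of land = 3.

3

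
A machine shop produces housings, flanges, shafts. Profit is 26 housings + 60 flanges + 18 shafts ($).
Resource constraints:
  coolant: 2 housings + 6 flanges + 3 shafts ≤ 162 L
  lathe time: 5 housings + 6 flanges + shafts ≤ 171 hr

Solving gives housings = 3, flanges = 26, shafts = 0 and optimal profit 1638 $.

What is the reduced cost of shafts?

At the optimum: coolant uses 162 of 162 (binding); lathe time uses 171 of 171 (binding).
From A_Bᵀ y = c: 2·y_coolant + 5·y_lathe time = 26; 6·y_coolant + 6·y_lathe time = 60.
This yields shadow prices y_coolant = 8, y_lathe time = 2.
Reduced cost of shafts: c₃ − yᵀa₃ = 18 − (8·3 + 2·1) = 18 − 26 = -8.

-8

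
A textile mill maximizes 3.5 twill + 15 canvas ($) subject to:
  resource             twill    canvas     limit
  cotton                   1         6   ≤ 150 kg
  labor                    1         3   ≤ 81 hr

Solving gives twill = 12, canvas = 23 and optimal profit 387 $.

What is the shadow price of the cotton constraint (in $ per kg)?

1.5

Check each constraint at x*: cotton 150/150 (tight); labor 81/81 (tight).
From A_Bᵀ y = c: 1·y_cotton + 1·y_labor = 3.5; 6·y_cotton + 3·y_labor = 15.
→ y_cotton = 1.5 and y_labor = 2.
Shadow price of cotton = 1.5.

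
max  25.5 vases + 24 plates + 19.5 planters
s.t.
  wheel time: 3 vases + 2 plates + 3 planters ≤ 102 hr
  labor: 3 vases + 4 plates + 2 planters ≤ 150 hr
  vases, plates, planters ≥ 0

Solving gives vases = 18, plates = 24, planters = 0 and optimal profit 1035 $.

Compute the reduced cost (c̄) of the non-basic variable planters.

-2.5

Both wheel time and labor are binding at x*.
From A_Bᵀ y = c: 3·y_wheel time + 3·y_labor = 25.5; 2·y_wheel time + 4·y_labor = 24.
This yields shadow prices y_wheel time = 5, y_labor = 3.5.
Reduced cost of planters: c₃ − yᵀa₃ = 19.5 − (5·3 + 3.5·2) = 19.5 − 22 = -2.5.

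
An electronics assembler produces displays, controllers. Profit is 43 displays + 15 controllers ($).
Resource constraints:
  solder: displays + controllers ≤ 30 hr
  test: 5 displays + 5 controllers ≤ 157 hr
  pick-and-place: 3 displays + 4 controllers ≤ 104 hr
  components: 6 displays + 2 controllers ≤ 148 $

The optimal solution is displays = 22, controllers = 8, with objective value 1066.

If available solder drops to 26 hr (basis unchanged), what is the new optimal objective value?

Check each constraint at x*: solder 30/30 (tight); test 150/157 (slack 7); pick-and-place 98/104 (slack 6); components 148/148 (tight).
Since test, pick-and-place are not tight, their duals are 0.
The binding rows give the dual system: 1·y_solder + 6·y_components = 43 and 1·y_solder + 2·y_components = 15.
Solving: y_solder = 1, y_components = 7.
Δz = y_solder·Δb = 1 × (-4) = -4, so new z* = 1066 − 4 = 1062.

1062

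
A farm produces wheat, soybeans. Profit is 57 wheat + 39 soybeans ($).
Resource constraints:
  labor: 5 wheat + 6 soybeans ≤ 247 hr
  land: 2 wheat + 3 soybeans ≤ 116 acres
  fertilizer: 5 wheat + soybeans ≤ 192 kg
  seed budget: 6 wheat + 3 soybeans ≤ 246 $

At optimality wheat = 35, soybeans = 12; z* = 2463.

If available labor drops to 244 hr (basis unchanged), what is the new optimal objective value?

2454

Check each constraint at x*: labor 247/247 (tight); land 106/116 (slack 10); fertilizer 187/192 (slack 5); seed budget 246/246 (tight).
Since land, fertilizer are not tight, their duals are 0.
From A_Bᵀ y = c: 5·y_labor + 6·y_seed budget = 57; 6·y_labor + 3·y_seed budget = 39.
→ y_labor = 3 and y_seed budget = 7.
Δz = y_labor·Δb = 3 × (-3) = -9, so new z* = 2463 − 9 = 2454.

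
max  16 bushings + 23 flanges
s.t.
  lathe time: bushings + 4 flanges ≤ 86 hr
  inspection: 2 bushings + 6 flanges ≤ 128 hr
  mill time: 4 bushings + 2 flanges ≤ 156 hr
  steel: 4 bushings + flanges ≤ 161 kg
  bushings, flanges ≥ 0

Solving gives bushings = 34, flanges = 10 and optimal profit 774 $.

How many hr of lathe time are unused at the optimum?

12

lathe time used = 1·34 + 4·10 = 74; slack = 86 − 74 = 12.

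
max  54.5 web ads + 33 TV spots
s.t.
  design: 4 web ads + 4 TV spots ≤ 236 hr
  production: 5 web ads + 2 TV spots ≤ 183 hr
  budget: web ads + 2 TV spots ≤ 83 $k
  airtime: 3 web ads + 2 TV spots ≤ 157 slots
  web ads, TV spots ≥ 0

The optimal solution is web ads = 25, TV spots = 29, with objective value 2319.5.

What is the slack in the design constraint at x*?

design used = 4·25 + 4·29 = 216; slack = 236 − 216 = 20.

20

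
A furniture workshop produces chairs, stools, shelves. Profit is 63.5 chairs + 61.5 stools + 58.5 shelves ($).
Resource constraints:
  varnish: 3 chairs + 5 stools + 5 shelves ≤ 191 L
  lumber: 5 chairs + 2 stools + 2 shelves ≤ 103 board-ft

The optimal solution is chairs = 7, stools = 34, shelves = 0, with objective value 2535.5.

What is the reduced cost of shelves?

-3

Both varnish and lumber are binding at x*.
The binding rows give the dual system: 3·y_varnish + 5·y_lumber = 63.5 and 5·y_varnish + 2·y_lumber = 61.5.
This yields shadow prices y_varnish = 9.5, y_lumber = 7.
Reduced cost of shelves: c₃ − yᵀa₃ = 58.5 − (9.5·5 + 7·2) = 58.5 − 61.5 = -3.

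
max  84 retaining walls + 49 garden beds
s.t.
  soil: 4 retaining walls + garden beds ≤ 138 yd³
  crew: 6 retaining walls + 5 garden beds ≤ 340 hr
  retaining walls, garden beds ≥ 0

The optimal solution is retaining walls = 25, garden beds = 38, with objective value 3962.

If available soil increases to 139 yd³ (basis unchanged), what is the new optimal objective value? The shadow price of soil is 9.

Δb = 1, so new z* = 3962 + (9)·(1) = 3962 + 9 = 3971.

3971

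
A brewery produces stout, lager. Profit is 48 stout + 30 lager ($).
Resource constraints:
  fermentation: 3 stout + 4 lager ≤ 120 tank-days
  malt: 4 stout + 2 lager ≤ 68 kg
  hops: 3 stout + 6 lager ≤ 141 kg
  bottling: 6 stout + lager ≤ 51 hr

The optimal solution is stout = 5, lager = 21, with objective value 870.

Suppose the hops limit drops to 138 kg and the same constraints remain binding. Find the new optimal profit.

858

Check each constraint at x*: fermentation 99/120 (slack 21); malt 62/68 (slack 6); hops 141/141 (tight); bottling 51/51 (tight).
Slack constraints have shadow price 0 (complementary slackness).
The binding rows give the dual system: 3·y_hops + 6·y_bottling = 48 and 6·y_hops + 1·y_bottling = 30.
This yields shadow prices y_hops = 4, y_bottling = 6.
Δz = y_hops·Δb = 4 × (-3) = -12, so new z* = 870 − 12 = 858.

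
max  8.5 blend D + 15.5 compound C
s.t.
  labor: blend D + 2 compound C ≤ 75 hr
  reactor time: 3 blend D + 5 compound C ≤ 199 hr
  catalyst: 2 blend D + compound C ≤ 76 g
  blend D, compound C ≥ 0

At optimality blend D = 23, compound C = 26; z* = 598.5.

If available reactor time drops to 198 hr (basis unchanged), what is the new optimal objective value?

Binding: labor and reactor time. Non-binding: catalyst (4 unused).
Slack constraints have shadow price 0 (complementary slackness).
Dual feasibility on the basic columns requires 1·y_labor + 3·y_reactor time = 8.5, 2·y_labor + 5·y_reactor time = 15.5.
Solving: y_labor = 4, y_reactor time = 1.5.
Δz = y_reactor time·Δb = 1.5 × (-1) = -1.5, so new z* = 598.5 − 1.5 = 597.

597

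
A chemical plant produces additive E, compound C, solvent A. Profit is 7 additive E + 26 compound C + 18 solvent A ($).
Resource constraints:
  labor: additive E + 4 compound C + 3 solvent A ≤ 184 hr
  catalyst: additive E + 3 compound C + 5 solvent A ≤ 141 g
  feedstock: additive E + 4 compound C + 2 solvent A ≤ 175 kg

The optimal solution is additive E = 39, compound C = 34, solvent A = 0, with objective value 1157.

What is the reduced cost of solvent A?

-2

Binding: catalyst and feedstock. Non-binding: labor (9 unused).
Since labor is not tight, its dual is 0.
Dual feasibility on the basic columns requires 1·y_catalyst + 1·y_feedstock = 7, 3·y_catalyst + 4·y_feedstock = 26.
→ y_catalyst = 2 and y_feedstock = 5.
Reduced cost of solvent A: c₃ − yᵀa₃ = 18 − (2·5 + 5·2) = 18 − 20 = -2.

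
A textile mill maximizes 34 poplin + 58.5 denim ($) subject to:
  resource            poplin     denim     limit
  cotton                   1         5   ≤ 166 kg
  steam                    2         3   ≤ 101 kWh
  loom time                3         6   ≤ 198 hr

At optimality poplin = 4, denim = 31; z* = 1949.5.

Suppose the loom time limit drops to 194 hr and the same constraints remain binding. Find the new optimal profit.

1929.5

Binding: steam and loom time. Non-binding: cotton (7 unused).
By complementary slackness, y = 0 for the non-binding constraint.
Dual feasibility on the basic columns requires 2·y_steam + 3·y_loom time = 34, 3·y_steam + 6·y_loom time = 58.5.
This yields shadow prices y_steam = 9.5, y_loom time = 5.
Δz = y_loom time·Δb = 5 × (-4) = -20, so new z* = 1949.5 − 20 = 1929.5.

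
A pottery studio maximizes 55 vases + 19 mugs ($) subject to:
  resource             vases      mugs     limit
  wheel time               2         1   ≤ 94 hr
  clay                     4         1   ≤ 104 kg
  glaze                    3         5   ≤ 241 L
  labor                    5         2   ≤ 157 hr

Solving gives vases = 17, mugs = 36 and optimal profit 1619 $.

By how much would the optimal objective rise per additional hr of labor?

7

Binding: clay and labor. Non-binding: wheel time (24 unused), glaze (10 unused).
Slack constraints have shadow price 0 (complementary slackness).
From A_Bᵀ y = c: 4·y_clay + 5·y_labor = 55; 1·y_clay + 2·y_labor = 19.
Solving: y_clay = 5, y_labor = 7.
Shadow price of labor = 7.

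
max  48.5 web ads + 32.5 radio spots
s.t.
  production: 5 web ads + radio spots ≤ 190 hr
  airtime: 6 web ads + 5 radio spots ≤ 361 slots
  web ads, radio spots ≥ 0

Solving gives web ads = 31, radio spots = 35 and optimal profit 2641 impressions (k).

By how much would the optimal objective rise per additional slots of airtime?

6

Check each constraint at x*: production 190/190 (tight); airtime 361/361 (tight).
Dual feasibility on the basic columns requires 5·y_production + 6·y_airtime = 48.5, 1·y_production + 5·y_airtime = 32.5.
→ y_production = 2.5 and y_airtime = 6.
Shadow price of airtime = 6.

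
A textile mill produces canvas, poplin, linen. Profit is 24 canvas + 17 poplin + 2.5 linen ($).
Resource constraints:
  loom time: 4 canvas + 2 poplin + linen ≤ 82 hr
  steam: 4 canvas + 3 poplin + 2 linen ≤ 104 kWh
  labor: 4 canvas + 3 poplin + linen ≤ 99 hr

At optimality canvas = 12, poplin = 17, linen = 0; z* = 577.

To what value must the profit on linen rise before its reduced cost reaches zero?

At the optimum: loom time uses 82 of 82 (binding); steam uses 99 of 104 (slack = 5); labor uses 99 of 99 (binding).
Since steam is not tight, its dual is 0.
Dual feasibility on the basic columns requires 4·y_loom time + 4·y_labor = 24, 2·y_loom time + 3·y_labor = 17.
This yields shadow prices y_loom time = 1, y_labor = 5.
linen enters the basis when its profit ≥ yᵀa₃ = 1·1 + 5·1 = 6.

6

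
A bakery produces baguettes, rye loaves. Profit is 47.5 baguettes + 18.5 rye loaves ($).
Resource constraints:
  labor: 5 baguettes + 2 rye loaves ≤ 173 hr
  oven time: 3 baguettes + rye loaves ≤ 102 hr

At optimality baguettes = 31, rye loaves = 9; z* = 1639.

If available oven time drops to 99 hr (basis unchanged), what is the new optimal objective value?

1631.5

Check each constraint at x*: labor 173/173 (tight); oven time 102/102 (tight).
Dual feasibility on the basic columns requires 5·y_labor + 3·y_oven time = 47.5, 2·y_labor + 1·y_oven time = 18.5.
This yields shadow prices y_labor = 8, y_oven time = 2.5.
Δz = y_oven time·Δb = 2.5 × (-3) = -7.5, so new z* = 1639 − 7.5 = 1631.5.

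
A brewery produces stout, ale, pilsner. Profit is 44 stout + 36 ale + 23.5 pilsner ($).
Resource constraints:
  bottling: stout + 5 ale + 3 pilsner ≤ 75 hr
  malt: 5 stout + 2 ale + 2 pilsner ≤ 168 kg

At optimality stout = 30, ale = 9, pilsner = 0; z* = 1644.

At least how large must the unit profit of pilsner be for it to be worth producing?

28

Check each constraint at x*: bottling 75/75 (tight); malt 168/168 (tight).
The binding rows give the dual system: 1·y_bottling + 5·y_malt = 44 and 5·y_bottling + 2·y_malt = 36.
→ y_bottling = 4 and y_malt = 8.
pilsner enters the basis when its profit ≥ yᵀa₃ = 4·3 + 8·2 = 28.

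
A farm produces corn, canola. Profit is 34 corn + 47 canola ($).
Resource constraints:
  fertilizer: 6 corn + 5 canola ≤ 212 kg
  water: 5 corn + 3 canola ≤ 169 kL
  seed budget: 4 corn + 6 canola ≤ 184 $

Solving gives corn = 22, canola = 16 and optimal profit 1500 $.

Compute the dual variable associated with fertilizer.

1

Binding: fertilizer and seed budget. Non-binding: water (11 unused).
Slack constraints have shadow price 0 (complementary slackness).
From A_Bᵀ y = c: 6·y_fertilizer + 4·y_seed budget = 34; 5·y_fertilizer + 6·y_seed budget = 47.
Solving: y_fertilizer = 1, y_seed budget = 7.
Shadow price of fertilizer = 1.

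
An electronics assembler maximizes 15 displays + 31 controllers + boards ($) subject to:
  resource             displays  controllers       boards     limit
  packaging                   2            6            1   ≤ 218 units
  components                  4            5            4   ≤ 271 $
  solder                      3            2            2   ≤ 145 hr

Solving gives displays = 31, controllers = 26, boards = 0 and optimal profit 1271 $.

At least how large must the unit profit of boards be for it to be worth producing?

8.5

Check each constraint at x*: packaging 218/218 (tight); components 254/271 (slack 17); solder 145/145 (tight).
By complementary slackness, y = 0 for the non-binding constraint.
From A_Bᵀ y = c: 2·y_packaging + 3·y_solder = 15; 6·y_packaging + 2·y_solder = 31.
→ y_packaging = 4.5 and y_solder = 2.
boards enters the basis when its profit ≥ yᵀa₃ = 4.5·1 + 2·2 = 8.5.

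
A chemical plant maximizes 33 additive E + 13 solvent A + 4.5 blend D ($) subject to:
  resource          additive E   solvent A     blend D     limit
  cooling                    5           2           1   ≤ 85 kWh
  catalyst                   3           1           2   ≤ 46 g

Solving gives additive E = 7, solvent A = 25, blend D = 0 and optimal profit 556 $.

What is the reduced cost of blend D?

-3.5

Check each constraint at x*: cooling 85/85 (tight); catalyst 46/46 (tight).
The binding rows give the dual system: 5·y_cooling + 3·y_catalyst = 33 and 2·y_cooling + 1·y_catalyst = 13.
This yields shadow prices y_cooling = 6, y_catalyst = 1.
Reduced cost of blend D: c₃ − yᵀa₃ = 4.5 − (6·1 + 1·2) = 4.5 − 8 = -3.5.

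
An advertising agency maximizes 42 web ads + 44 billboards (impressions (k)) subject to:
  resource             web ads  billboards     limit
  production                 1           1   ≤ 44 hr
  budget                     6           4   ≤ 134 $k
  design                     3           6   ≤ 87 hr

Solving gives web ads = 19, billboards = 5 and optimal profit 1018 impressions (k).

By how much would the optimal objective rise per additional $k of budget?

5

At the optimum: production uses 24 of 44 (slack = 20); budget uses 134 of 134 (binding); design uses 87 of 87 (binding).
Since production is not tight, its dual is 0.
The binding rows give the dual system: 6·y_budget + 3·y_design = 42 and 4·y_budget + 6·y_design = 44.
→ y_budget = 5 and y_design = 4.
Shadow price of budget = 5.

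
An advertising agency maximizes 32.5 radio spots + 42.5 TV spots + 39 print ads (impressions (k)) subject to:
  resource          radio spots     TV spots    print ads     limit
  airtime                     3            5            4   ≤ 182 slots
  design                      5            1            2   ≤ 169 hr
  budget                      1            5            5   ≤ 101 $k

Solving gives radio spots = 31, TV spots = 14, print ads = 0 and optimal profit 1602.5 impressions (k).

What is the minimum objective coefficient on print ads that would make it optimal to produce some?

Check each constraint at x*: airtime 163/182 (slack 19); design 169/169 (tight); budget 101/101 (tight).
Since airtime is not tight, its dual is 0.
The binding rows give the dual system: 5·y_design + 1·y_budget = 32.5 and 1·y_design + 5·y_budget = 42.5.
This yields shadow prices y_design = 5, y_budget = 7.5.
print ads enters the basis when its profit ≥ yᵀa₃ = 5·2 + 7.5·5 = 47.5.

47.5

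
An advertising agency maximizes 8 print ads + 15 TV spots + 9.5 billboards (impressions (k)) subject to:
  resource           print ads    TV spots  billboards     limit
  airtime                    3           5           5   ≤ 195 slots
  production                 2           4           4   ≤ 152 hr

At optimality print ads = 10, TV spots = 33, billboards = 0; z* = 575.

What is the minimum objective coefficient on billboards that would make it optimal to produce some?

15

Both airtime and production are binding at x*.
The binding rows give the dual system: 3·y_airtime + 2·y_production = 8 and 5·y_airtime + 4·y_production = 15.
Solving: y_airtime = 1, y_production = 2.5.
billboards enters the basis when its profit ≥ yᵀa₃ = 1·5 + 2.5·4 = 15.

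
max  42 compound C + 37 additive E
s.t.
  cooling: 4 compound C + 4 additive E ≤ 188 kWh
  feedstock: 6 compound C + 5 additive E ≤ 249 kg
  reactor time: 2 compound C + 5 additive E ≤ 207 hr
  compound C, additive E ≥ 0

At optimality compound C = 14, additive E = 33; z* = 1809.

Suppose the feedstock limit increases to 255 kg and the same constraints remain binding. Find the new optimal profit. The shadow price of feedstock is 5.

Δb = 6, so new z* = 1809 + (5)·(6) = 1809 + 30 = 1839.

1839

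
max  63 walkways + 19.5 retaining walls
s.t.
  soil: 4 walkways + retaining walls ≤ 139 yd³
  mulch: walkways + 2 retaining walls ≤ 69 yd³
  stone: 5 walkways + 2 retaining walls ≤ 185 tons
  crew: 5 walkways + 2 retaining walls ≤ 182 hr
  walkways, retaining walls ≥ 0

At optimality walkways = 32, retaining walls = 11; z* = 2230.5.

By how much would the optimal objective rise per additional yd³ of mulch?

0

Check each constraint at x*: soil 139/139 (tight); mulch 54/69 (slack 15); stone 182/185 (slack 3); crew 182/182 (tight).
Slack constraints have shadow price 0 (complementary slackness).
From A_Bᵀ y = c: 4·y_soil + 5·y_crew = 63; 1·y_soil + 2·y_crew = 19.5.
This yields shadow prices y_soil = 9.5, y_crew = 5.
Shadow price of mulch = 0.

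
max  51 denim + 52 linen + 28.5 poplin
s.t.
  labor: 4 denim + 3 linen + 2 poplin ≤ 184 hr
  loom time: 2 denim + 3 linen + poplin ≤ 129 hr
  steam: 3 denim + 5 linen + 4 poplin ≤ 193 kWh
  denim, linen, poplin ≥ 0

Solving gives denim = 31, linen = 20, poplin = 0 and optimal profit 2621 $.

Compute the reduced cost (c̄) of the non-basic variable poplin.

Check each constraint at x*: labor 184/184 (tight); loom time 122/129 (slack 7); steam 193/193 (tight).
By complementary slackness, y = 0 for the non-binding constraint.
From A_Bᵀ y = c: 4·y_labor + 3·y_steam = 51; 3·y_labor + 5·y_steam = 52.
This yields shadow prices y_labor = 9, y_steam = 5.
Reduced cost of poplin: c₃ − yᵀa₃ = 28.5 − (9·2 + 5·4) = 28.5 − 38 = -9.5.

-9.5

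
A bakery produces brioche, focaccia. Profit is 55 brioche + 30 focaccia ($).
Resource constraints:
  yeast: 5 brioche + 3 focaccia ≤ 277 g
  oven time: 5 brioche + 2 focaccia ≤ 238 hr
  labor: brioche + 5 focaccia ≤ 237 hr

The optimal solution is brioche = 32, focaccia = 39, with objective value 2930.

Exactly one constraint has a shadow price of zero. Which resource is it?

labor

yeast: 277/277 (binding)
oven time: 238/238 (binding)
labor: 227/237 (slack 10)
By complementary slackness, a constraint with positive slack has shadow price 0 → labor.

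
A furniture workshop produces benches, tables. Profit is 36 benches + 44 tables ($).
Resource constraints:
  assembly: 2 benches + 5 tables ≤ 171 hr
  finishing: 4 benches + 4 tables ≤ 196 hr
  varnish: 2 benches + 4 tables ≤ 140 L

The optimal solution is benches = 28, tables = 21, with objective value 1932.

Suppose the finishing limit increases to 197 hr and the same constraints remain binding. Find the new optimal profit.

Check each constraint at x*: assembly 161/171 (slack 10); finishing 196/196 (tight); varnish 140/140 (tight).
Since assembly is not tight, its dual is 0.
Dual feasibility on the basic columns requires 4·y_finishing + 2·y_varnish = 36, 4·y_finishing + 4·y_varnish = 44.
Solving: y_finishing = 7, y_varnish = 4.
Δz = y_finishing·Δb = 7 × (1) = 7, so new z* = 1932 + 7 = 1939.

1939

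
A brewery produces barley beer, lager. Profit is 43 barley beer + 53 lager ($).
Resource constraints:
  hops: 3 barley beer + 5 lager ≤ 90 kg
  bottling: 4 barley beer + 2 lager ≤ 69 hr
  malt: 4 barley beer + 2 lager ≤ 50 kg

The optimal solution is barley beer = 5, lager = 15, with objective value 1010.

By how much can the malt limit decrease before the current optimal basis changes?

Binding constraints: hops, malt. The basis is B = [[3,5],[4,2]] with det -14.
Per unit decrease in malt, x* moves by d = (-0.3571, 0.2143).
The basis stays optimal until barley beer reaches 0; allowable decrease = 14 kg.

14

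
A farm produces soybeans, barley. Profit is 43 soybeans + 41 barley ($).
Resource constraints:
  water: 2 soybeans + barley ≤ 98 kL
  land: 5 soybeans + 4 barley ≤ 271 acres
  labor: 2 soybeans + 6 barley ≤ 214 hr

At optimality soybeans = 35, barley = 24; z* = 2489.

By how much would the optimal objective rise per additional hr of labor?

At the optimum: water uses 94 of 98 (slack = 4); land uses 271 of 271 (binding); labor uses 214 of 214 (binding).
By complementary slackness, y = 0 for the non-binding constraint.
From A_Bᵀ y = c: 5·y_land + 2·y_labor = 43; 4·y_land + 6·y_labor = 41.
This yields shadow prices y_land = 8, y_labor = 1.5.
Shadow price of labor = 1.5.

1.5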